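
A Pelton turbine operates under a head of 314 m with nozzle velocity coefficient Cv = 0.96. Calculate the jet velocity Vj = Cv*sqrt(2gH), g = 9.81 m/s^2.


Vj = 0.96 * sqrt(2*9.81*314) = 75.3504 m/s


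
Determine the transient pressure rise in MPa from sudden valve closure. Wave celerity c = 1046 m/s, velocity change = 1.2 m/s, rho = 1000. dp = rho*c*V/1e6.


dp = 1000 * 1046 * 1.2 / 1e6 = 1.2552 MPa


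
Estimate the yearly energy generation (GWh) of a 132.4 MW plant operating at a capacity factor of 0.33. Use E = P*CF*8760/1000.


E = 132.4 * 0.33 * 8760 / 1000 = 382.7419 GWh


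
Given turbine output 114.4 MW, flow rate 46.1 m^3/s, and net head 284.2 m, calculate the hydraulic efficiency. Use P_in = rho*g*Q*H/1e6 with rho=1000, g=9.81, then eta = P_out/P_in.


P_in = 1000 * 9.81 * 46.1 * 284.2 / 1e6 = 128.5269 MW
eta = 114.4 / 128.5269 = 0.8901


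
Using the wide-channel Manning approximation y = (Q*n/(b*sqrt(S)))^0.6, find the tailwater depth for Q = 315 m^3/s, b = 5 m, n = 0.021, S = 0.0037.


y = (315 * 0.021 / (5 * 0.0037^0.5))^0.6 = 6.3456 m


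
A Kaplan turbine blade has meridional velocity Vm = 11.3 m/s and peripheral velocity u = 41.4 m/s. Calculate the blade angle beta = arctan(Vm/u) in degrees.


beta = arctan(11.3 / 41.4) = 15.2668 degrees


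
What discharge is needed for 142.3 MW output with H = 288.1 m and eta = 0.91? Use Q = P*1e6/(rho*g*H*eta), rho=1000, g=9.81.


Q = 142.3 * 1e6 / (1000 * 9.81 * 288.1 * 0.91) = 55.3288 m^3/s


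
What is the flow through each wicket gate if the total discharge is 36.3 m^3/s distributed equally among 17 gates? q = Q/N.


q = 36.3 / 17 = 2.1353 m^3/s


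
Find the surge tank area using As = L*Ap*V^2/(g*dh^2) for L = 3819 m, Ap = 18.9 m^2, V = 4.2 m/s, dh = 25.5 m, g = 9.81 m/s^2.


As = 3819 * 18.9 * 4.2^2 / (9.81 * 25.5^2) = 199.6001 m^2


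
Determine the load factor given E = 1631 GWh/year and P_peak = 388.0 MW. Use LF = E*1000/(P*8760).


LF = 1631 * 1000 / (388.0 * 8760) = 0.4799


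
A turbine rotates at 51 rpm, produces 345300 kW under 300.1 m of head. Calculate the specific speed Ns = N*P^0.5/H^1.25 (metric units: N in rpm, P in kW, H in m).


Ns = 51 * 345300^0.5 / 300.1^1.25 = 23.9931


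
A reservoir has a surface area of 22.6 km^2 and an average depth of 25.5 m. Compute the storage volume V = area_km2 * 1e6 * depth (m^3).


V = 22.6 * 1e6 * 25.5 = 5.7630e+08 m^3


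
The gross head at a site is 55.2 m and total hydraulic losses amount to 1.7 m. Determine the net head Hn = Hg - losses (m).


Hn = 55.2 - 1.7 = 53.5000 m


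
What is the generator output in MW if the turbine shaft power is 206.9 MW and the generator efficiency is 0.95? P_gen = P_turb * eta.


P_gen = 206.9 * 0.95 = 196.5550 MW


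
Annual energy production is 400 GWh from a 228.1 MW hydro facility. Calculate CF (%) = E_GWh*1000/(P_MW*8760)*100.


CF = 400 * 1000 / (228.1 * 8760) * 100 = 20.0185 %


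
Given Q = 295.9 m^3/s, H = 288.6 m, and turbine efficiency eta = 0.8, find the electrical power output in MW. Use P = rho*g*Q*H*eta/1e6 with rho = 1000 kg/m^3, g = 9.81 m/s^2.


P = 1000 * 9.81 * 295.9 * 288.6 * 0.8 / 1e6 = 670.1936 MW


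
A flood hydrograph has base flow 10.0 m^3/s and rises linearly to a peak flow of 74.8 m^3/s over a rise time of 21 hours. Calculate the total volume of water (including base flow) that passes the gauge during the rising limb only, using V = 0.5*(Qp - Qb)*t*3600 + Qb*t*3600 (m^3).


V = 0.5*(74.8 - 10.0)*21*3600 + 10.0*21*3600 = 3.2054e+06 m^3


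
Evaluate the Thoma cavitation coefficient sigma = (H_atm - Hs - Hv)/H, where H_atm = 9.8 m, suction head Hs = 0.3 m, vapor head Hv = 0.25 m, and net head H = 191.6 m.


sigma = (9.8 - 0.3 - 0.25) / 191.6 = 0.0483


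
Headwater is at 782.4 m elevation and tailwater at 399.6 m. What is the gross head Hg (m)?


Hg = 782.4 - 399.6 = 382.8000 m


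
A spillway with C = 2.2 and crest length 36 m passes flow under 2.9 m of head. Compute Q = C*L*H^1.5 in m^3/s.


Q = 2.2 * 36 * 2.9^1.5 = 391.1309 m^3/s


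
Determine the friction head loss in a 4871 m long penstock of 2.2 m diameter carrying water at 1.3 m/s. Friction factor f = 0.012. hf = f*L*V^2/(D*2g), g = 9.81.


hf = 0.012 * 4871 * 1.3^2 / (2.2 * 2 * 9.81) = 2.2886 m


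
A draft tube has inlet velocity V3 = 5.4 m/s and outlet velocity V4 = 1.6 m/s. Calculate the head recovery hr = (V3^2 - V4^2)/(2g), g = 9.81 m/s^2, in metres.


hr = (5.4^2 - 1.6^2) / (2*9.81) = 1.3558 m


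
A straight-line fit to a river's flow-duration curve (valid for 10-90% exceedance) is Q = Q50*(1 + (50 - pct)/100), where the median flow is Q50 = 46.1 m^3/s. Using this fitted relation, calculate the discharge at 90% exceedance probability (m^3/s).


Q = 46.1 * (1 + (50 - 90)/100) = 27.6600 m^3/s


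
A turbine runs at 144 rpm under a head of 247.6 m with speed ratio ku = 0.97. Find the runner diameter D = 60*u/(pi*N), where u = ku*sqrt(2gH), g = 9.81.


u = 0.97 * sqrt(2*9.81*247.6) = 67.6078 m/s
D = 60 * 67.6078 / (pi * 144) = 8.9668 m


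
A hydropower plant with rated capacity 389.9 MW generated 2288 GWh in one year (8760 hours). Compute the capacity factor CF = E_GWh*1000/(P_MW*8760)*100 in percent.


CF = 2288 * 1000 / (389.9 * 8760) * 100 = 66.9883 %


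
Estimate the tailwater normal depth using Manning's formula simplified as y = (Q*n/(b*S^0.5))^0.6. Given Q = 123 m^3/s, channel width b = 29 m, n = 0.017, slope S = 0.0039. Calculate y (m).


y = (123 * 0.017 / (29 * 0.0039^0.5))^0.6 = 1.0901 m


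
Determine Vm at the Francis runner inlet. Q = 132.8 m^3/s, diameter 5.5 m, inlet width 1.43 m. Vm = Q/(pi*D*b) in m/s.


Vm = 132.8 / (pi * 5.5 * 1.43) = 5.3746 m/s


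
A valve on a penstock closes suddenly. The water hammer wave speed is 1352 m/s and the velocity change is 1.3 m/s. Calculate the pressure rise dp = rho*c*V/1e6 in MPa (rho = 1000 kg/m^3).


dp = 1000 * 1352 * 1.3 / 1e6 = 1.7576 MPa


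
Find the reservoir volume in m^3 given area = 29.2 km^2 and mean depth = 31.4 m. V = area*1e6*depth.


V = 29.2 * 1e6 * 31.4 = 9.1688e+08 m^3


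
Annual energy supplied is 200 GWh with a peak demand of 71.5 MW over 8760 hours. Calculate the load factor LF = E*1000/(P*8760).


LF = 200 * 1000 / (71.5 * 8760) = 0.3193


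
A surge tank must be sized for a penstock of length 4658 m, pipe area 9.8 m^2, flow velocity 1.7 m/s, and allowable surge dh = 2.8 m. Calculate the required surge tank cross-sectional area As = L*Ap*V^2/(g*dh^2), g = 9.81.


As = 4658 * 9.8 * 1.7^2 / (9.81 * 2.8^2) = 1715.2931 m^2


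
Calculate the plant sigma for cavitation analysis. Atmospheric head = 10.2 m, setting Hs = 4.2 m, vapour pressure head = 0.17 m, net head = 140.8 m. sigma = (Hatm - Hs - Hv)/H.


sigma = (10.2 - 4.2 - 0.17) / 140.8 = 0.0414


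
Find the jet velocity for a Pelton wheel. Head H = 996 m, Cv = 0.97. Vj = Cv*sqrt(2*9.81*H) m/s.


Vj = 0.97 * sqrt(2*9.81*996) = 135.5973 m/s


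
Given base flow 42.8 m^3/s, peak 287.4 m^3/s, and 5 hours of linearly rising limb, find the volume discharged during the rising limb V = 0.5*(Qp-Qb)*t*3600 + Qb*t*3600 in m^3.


V = 0.5*(287.4 - 42.8)*5*3600 + 42.8*5*3600 = 2.9718e+06 m^3


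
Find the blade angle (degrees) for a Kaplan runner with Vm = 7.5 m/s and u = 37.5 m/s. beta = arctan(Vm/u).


beta = arctan(7.5 / 37.5) = 11.3099 degrees


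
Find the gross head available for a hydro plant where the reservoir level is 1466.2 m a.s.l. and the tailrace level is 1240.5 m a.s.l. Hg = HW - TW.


Hg = 1466.2 - 1240.5 = 225.7000 m


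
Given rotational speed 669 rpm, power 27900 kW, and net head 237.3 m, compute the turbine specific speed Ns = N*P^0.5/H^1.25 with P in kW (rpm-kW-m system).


Ns = 669 * 27900^0.5 / 237.3^1.25 = 119.9792


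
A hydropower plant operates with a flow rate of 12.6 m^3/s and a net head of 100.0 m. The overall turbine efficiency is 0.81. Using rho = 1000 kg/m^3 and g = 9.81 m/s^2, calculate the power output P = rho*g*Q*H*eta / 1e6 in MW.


P = 1000 * 9.81 * 12.6 * 100.0 * 0.81 / 1e6 = 10.0121 MW


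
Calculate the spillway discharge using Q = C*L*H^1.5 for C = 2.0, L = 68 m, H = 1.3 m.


Q = 2.0 * 68 * 1.3^1.5 = 201.5830 m^3/s


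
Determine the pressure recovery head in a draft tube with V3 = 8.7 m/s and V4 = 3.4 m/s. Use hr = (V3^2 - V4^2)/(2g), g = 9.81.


hr = (8.7^2 - 3.4^2) / (2*9.81) = 3.2686 m


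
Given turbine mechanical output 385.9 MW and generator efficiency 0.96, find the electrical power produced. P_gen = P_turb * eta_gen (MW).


P_gen = 385.9 * 0.96 = 370.4640 MW


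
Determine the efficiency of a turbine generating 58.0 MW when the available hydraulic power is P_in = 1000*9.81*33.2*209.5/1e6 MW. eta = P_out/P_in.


P_in = 1000 * 9.81 * 33.2 * 209.5 / 1e6 = 68.2325 MW
eta = 58.0 / 68.2325 = 0.8500


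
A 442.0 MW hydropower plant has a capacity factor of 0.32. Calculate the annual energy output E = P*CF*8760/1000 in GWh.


E = 442.0 * 0.32 * 8760 / 1000 = 1239.0144 GWh


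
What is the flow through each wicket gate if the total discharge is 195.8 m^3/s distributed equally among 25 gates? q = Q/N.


q = 195.8 / 25 = 7.8320 m^3/s


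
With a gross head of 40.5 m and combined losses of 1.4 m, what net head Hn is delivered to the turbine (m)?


Hn = 40.5 - 1.4 = 39.1000 m


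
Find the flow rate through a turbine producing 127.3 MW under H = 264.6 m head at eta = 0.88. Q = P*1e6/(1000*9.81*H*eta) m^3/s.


Q = 127.3 * 1e6 / (1000 * 9.81 * 264.6 * 0.88) = 55.7297 m^3/s


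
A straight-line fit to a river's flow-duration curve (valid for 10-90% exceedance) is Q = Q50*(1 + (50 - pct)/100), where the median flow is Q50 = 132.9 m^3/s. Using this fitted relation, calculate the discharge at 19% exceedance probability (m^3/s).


Q = 132.9 * (1 + (50 - 19)/100) = 174.0990 m^3/s


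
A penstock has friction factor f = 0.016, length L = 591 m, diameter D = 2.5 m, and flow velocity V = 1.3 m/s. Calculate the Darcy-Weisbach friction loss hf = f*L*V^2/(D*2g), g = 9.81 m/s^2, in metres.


hf = 0.016 * 591 * 1.3^2 / (2.5 * 2 * 9.81) = 0.3258 m


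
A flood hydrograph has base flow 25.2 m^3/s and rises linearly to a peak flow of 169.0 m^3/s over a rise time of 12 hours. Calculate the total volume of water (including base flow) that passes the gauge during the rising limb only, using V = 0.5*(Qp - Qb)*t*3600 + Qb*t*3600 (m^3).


V = 0.5*(169.0 - 25.2)*12*3600 + 25.2*12*3600 = 4.1947e+06 m^3


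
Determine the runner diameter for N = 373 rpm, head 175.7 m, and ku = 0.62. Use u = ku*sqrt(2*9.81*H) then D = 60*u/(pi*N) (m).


u = 0.62 * sqrt(2*9.81*175.7) = 36.4022 m/s
D = 60 * 36.4022 / (pi * 373) = 1.8639 m


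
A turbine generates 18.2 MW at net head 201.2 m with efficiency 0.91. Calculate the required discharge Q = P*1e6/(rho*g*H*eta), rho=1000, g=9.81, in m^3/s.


Q = 18.2 * 1e6 / (1000 * 9.81 * 201.2 * 0.91) = 10.1329 m^3/s


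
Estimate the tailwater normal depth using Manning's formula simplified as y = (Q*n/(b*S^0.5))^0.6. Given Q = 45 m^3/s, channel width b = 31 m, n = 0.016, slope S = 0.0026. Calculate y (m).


y = (45 * 0.016 / (31 * 0.0026^0.5))^0.6 = 0.6239 m


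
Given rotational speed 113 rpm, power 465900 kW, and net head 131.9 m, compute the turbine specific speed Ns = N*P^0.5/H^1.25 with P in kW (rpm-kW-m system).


Ns = 113 * 465900^0.5 / 131.9^1.25 = 172.5515


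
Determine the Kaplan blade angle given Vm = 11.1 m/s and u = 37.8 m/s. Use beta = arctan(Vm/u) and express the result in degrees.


beta = arctan(11.1 / 37.8) = 16.3649 degrees


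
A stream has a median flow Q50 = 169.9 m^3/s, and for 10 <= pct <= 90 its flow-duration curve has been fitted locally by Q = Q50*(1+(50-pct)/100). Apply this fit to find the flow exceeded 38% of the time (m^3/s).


Q = 169.9 * (1 + (50 - 38)/100) = 190.2880 m^3/s


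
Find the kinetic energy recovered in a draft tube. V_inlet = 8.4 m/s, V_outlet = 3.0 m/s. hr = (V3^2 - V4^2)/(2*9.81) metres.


hr = (8.4^2 - 3.0^2) / (2*9.81) = 3.1376 m


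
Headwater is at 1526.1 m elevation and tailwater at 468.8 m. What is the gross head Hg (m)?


Hg = 1526.1 - 468.8 = 1057.3000 m


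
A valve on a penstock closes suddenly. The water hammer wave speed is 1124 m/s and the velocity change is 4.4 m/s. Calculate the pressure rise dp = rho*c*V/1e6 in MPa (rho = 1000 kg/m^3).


dp = 1000 * 1124 * 4.4 / 1e6 = 4.9456 MPa


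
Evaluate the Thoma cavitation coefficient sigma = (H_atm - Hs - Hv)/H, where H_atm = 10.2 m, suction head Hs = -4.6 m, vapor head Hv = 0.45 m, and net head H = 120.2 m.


sigma = (10.2 - (-4.6) - 0.45) / 120.2 = 0.1194


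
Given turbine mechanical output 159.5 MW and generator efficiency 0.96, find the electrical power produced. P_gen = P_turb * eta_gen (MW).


P_gen = 159.5 * 0.96 = 153.1200 MW


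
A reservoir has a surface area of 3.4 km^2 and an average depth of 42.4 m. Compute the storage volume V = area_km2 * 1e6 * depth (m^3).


V = 3.4 * 1e6 * 42.4 = 1.4416e+08 m^3


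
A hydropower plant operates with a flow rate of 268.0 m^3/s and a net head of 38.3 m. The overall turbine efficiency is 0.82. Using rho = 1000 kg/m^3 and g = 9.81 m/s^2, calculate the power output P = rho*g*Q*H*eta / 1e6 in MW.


P = 1000 * 9.81 * 268.0 * 38.3 * 0.82 / 1e6 = 82.5689 MW


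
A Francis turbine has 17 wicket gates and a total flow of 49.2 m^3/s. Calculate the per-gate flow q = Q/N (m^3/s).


q = 49.2 / 17 = 2.8941 m^3/s


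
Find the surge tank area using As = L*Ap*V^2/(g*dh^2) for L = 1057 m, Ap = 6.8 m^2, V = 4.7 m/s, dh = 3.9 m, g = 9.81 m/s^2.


As = 1057 * 6.8 * 4.7^2 / (9.81 * 3.9^2) = 1064.0974 m^2


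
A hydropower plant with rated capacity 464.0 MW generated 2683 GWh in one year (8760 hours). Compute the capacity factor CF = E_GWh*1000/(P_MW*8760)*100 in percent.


CF = 2683 * 1000 / (464.0 * 8760) * 100 = 66.0083 %


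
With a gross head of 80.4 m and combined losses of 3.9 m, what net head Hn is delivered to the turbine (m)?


Hn = 80.4 - 3.9 = 76.5000 m


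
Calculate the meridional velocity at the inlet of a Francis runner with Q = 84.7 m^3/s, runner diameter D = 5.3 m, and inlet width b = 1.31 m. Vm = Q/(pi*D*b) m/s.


Vm = 84.7 / (pi * 5.3 * 1.31) = 3.8832 m/s


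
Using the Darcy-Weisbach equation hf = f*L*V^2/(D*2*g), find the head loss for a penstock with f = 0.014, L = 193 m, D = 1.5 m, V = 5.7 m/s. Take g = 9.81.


hf = 0.014 * 193 * 5.7^2 / (1.5 * 2 * 9.81) = 2.9829 m


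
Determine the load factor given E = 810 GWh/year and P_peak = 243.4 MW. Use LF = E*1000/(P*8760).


LF = 810 * 1000 / (243.4 * 8760) = 0.3799


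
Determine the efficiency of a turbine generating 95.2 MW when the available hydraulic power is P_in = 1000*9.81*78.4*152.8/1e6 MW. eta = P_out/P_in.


P_in = 1000 * 9.81 * 78.4 * 152.8 / 1e6 = 117.5191 MW
eta = 95.2 / 117.5191 = 0.8101


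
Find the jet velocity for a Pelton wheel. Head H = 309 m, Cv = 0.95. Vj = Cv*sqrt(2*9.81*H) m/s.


Vj = 0.95 * sqrt(2*9.81*309) = 73.9694 m/s


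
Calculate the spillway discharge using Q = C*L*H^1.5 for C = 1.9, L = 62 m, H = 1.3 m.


Q = 1.9 * 62 * 1.3^1.5 = 174.6065 m^3/s


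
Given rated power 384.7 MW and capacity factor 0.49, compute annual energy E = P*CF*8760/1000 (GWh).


E = 384.7 * 0.49 * 8760 / 1000 = 1651.2863 GWh


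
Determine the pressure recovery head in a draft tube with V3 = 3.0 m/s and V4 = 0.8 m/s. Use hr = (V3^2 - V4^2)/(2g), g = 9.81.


hr = (3.0^2 - 0.8^2) / (2*9.81) = 0.4261 m


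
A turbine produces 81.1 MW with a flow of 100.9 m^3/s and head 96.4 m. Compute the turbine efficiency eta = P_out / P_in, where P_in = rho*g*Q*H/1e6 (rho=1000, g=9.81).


P_in = 1000 * 9.81 * 100.9 * 96.4 / 1e6 = 95.4195 MW
eta = 81.1 / 95.4195 = 0.8499


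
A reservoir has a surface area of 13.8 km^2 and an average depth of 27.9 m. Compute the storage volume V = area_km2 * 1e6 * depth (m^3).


V = 13.8 * 1e6 * 27.9 = 3.8502e+08 m^3


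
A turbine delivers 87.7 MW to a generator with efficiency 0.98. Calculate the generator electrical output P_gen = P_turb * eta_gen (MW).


P_gen = 87.7 * 0.98 = 85.9460 MW


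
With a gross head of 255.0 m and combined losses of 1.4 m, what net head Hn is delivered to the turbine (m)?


Hn = 255.0 - 1.4 = 253.6000 m


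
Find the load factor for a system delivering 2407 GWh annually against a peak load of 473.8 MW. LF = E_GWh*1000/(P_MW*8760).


LF = 2407 * 1000 / (473.8 * 8760) = 0.5799


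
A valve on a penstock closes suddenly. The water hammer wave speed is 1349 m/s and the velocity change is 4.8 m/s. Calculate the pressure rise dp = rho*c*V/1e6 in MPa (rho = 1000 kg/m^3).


dp = 1000 * 1349 * 4.8 / 1e6 = 6.4752 MPa


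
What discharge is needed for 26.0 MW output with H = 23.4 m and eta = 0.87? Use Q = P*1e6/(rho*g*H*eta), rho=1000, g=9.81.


Q = 26.0 * 1e6 / (1000 * 9.81 * 23.4 * 0.87) = 130.1875 m^3/s


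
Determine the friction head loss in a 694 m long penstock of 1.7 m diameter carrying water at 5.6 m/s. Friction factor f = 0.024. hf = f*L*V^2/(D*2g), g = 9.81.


hf = 0.024 * 694 * 5.6^2 / (1.7 * 2 * 9.81) = 15.6603 m


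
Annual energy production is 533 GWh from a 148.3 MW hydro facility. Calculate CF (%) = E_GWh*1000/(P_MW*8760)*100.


CF = 533 * 1000 / (148.3 * 8760) * 100 = 41.0282 %


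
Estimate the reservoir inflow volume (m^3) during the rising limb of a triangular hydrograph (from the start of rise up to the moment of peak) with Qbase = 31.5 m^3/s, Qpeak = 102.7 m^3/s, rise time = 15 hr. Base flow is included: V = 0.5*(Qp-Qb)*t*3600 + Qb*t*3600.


V = 0.5*(102.7 - 31.5)*15*3600 + 31.5*15*3600 = 3.6234e+06 m^3


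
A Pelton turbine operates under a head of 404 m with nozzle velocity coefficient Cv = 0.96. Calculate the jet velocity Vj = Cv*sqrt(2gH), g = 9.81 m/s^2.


Vj = 0.96 * sqrt(2*9.81*404) = 85.4695 m/s


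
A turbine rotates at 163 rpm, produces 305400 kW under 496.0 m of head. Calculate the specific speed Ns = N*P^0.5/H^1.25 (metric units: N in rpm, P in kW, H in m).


Ns = 163 * 305400^0.5 / 496.0^1.25 = 38.4831


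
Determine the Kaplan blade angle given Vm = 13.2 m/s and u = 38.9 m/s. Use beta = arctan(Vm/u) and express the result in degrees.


beta = arctan(13.2 / 38.9) = 18.7437 degrees


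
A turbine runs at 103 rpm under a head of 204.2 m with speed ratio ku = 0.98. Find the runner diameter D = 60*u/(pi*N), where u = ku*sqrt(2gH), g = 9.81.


u = 0.98 * sqrt(2*9.81*204.2) = 62.0302 m/s
D = 60 * 62.0302 / (pi * 103) = 11.5018 m


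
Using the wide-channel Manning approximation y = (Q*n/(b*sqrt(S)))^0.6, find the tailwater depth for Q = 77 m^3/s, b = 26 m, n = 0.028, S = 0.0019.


y = (77 * 0.028 / (26 * 0.0019^0.5))^0.6 = 1.4709 m


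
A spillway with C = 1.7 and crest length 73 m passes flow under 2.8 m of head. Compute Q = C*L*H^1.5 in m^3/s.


Q = 1.7 * 73 * 2.8^1.5 = 581.4453 m^3/s


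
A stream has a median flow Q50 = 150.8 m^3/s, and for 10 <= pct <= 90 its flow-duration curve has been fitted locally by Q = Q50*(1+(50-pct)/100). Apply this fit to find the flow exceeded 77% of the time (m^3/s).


Q = 150.8 * (1 + (50 - 77)/100) = 110.0840 m^3/s


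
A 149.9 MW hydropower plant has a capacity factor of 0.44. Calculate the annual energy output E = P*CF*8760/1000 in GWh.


E = 149.9 * 0.44 * 8760 / 1000 = 577.7746 GWh


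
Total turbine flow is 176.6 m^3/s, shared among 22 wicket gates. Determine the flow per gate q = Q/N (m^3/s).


q = 176.6 / 22 = 8.0273 m^3/s


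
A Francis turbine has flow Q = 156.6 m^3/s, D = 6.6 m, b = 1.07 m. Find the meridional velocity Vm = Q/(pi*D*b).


Vm = 156.6 / (pi * 6.6 * 1.07) = 7.0585 m/s


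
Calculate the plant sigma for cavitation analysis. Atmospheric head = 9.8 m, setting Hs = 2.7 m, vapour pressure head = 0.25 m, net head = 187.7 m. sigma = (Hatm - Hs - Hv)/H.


sigma = (9.8 - 2.7 - 0.25) / 187.7 = 0.0365


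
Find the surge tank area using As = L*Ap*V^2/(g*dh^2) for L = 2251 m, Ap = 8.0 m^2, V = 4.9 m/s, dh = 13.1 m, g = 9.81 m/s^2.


As = 2251 * 8.0 * 4.9^2 / (9.81 * 13.1^2) = 256.8302 m^2


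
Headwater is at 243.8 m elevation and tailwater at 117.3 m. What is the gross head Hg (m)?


Hg = 243.8 - 117.3 = 126.5000 m


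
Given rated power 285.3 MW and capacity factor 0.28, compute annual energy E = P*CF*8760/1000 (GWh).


E = 285.3 * 0.28 * 8760 / 1000 = 699.7838 GWh


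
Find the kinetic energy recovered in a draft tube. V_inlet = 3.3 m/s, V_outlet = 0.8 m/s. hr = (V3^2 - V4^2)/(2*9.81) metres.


hr = (3.3^2 - 0.8^2) / (2*9.81) = 0.5224 m


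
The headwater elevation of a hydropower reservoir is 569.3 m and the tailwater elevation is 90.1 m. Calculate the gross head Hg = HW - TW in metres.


Hg = 569.3 - 90.1 = 479.2000 m


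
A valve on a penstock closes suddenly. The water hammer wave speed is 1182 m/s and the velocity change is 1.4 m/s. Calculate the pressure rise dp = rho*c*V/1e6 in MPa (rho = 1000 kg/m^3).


dp = 1000 * 1182 * 1.4 / 1e6 = 1.6548 MPa


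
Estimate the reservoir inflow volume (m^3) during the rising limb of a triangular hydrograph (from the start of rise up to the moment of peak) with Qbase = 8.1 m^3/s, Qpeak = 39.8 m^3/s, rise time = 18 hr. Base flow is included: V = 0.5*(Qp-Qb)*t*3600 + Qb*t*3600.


V = 0.5*(39.8 - 8.1)*18*3600 + 8.1*18*3600 = 1.5520e+06 m^3


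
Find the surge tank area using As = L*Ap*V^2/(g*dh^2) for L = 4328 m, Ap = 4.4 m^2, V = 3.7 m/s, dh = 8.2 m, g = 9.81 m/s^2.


As = 4328 * 4.4 * 3.7^2 / (9.81 * 8.2^2) = 395.2271 m^2


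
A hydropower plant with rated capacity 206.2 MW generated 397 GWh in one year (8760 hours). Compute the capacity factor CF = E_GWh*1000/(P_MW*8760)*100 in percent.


CF = 397 * 1000 / (206.2 * 8760) * 100 = 21.9785 %


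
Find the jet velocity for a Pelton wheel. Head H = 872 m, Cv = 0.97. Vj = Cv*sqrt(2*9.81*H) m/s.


Vj = 0.97 * sqrt(2*9.81*872) = 126.8760 m/s


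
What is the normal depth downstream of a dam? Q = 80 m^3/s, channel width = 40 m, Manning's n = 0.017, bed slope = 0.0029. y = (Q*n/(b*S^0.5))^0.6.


y = (80 * 0.017 / (40 * 0.0029^0.5))^0.6 = 0.7589 m


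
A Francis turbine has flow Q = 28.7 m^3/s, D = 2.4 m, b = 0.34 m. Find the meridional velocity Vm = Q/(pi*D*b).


Vm = 28.7 / (pi * 2.4 * 0.34) = 11.1955 m/s


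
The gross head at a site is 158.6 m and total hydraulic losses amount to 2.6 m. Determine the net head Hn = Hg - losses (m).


Hn = 158.6 - 2.6 = 156.0000 m


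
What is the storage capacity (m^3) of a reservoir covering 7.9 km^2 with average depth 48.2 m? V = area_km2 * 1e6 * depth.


V = 7.9 * 1e6 * 48.2 = 3.8078e+08 m^3


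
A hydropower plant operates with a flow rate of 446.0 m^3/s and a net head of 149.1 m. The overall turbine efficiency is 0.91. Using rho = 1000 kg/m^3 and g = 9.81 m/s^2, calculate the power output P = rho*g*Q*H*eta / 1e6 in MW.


P = 1000 * 9.81 * 446.0 * 149.1 * 0.91 / 1e6 = 593.6397 MW


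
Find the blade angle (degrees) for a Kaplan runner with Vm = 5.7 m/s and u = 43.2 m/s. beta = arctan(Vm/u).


beta = arctan(5.7 / 43.2) = 7.5164 degrees


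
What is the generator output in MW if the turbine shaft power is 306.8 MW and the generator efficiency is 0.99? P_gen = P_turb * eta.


P_gen = 306.8 * 0.99 = 303.7320 MW


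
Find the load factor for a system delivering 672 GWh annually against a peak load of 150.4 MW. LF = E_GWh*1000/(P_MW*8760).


LF = 672 * 1000 / (150.4 * 8760) = 0.5101


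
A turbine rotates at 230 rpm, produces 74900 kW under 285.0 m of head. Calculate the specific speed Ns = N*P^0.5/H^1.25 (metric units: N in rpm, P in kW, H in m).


Ns = 230 * 74900^0.5 / 285.0^1.25 = 53.7542


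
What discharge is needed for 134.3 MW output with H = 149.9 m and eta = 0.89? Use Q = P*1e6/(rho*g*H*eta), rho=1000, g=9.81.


Q = 134.3 * 1e6 / (1000 * 9.81 * 149.9 * 0.89) = 102.6161 m^3/s


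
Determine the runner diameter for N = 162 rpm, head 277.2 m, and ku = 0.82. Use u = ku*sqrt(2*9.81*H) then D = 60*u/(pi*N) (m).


u = 0.82 * sqrt(2*9.81*277.2) = 60.4728 m/s
D = 60 * 60.4728 / (pi * 162) = 7.1293 m


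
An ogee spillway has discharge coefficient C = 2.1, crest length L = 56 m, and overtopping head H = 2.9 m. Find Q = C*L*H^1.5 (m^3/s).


Q = 2.1 * 56 * 2.9^1.5 = 580.7702 m^3/s


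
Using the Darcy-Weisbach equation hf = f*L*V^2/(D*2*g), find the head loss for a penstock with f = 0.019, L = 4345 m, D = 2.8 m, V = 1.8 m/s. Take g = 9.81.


hf = 0.019 * 4345 * 1.8^2 / (2.8 * 2 * 9.81) = 4.8689 m


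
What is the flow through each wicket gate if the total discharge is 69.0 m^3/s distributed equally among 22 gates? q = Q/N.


q = 69.0 / 22 = 3.1364 m^3/s


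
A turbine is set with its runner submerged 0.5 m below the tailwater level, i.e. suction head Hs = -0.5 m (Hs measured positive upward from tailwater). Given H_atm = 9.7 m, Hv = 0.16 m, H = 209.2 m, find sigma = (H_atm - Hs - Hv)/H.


sigma = (9.7 - (-0.5) - 0.16) / 209.2 = 0.0480


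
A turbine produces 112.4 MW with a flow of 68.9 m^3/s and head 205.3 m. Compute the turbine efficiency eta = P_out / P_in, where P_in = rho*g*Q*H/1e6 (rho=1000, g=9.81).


P_in = 1000 * 9.81 * 68.9 * 205.3 / 1e6 = 138.7641 MW
eta = 112.4 / 138.7641 = 0.8100


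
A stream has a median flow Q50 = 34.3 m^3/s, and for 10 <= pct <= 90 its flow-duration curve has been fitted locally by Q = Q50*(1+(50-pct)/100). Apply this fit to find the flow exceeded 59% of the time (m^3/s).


Q = 34.3 * (1 + (50 - 59)/100) = 31.2130 m^3/s


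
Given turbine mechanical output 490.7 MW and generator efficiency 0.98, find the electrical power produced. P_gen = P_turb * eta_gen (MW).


P_gen = 490.7 * 0.98 = 480.8860 MW


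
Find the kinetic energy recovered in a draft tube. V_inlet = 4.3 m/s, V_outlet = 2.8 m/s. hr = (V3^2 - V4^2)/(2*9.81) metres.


hr = (4.3^2 - 2.8^2) / (2*9.81) = 0.5428 m


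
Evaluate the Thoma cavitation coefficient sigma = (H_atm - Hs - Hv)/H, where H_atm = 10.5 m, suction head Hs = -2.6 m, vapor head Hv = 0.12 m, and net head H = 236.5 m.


sigma = (10.5 - (-2.6) - 0.12) / 236.5 = 0.0549


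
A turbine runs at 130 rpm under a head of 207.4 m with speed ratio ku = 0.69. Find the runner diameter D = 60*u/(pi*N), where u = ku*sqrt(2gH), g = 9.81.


u = 0.69 * sqrt(2*9.81*207.4) = 44.0152 m/s
D = 60 * 44.0152 / (pi * 130) = 6.4664 m


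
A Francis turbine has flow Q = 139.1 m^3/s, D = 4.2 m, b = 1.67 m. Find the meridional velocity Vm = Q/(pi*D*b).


Vm = 139.1 / (pi * 4.2 * 1.67) = 6.3126 m/s


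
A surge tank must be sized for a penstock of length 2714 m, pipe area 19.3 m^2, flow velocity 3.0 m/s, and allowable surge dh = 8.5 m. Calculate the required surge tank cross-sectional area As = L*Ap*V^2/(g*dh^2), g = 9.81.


As = 2714 * 19.3 * 3.0^2 / (9.81 * 8.5^2) = 665.1243 m^2


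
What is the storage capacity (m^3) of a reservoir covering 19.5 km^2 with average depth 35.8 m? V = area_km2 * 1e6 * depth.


V = 19.5 * 1e6 * 35.8 = 6.9810e+08 m^3


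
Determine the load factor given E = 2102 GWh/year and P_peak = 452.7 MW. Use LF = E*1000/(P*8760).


LF = 2102 * 1000 / (452.7 * 8760) = 0.5301


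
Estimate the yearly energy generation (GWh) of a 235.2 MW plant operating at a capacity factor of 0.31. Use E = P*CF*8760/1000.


E = 235.2 * 0.31 * 8760 / 1000 = 638.7091 GWh


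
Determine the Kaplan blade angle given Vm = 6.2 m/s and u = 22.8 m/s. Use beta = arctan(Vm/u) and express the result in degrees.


beta = arctan(6.2 / 22.8) = 15.2126 degrees


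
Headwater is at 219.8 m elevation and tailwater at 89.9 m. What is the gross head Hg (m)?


Hg = 219.8 - 89.9 = 129.9000 m


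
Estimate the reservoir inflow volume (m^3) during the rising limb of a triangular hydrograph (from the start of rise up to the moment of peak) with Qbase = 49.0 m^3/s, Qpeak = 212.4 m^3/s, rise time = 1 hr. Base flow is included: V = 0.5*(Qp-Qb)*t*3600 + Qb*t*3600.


V = 0.5*(212.4 - 49.0)*1*3600 + 49.0*1*3600 = 470520.0000 m^3


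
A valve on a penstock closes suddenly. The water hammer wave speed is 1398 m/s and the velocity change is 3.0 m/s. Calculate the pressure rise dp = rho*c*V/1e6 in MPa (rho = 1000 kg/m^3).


dp = 1000 * 1398 * 3.0 / 1e6 = 4.1940 MPa


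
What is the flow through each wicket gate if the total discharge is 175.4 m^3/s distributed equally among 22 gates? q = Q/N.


q = 175.4 / 22 = 7.9727 m^3/s


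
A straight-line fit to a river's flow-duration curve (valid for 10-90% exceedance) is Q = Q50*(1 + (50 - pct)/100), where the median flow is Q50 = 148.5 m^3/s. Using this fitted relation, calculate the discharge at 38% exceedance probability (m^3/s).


Q = 148.5 * (1 + (50 - 38)/100) = 166.3200 m^3/s


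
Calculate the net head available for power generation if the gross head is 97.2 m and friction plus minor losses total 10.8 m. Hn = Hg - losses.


Hn = 97.2 - 10.8 = 86.4000 m


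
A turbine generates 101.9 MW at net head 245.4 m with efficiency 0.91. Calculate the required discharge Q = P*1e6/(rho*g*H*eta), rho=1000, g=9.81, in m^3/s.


Q = 101.9 * 1e6 / (1000 * 9.81 * 245.4 * 0.91) = 46.5146 m^3/s


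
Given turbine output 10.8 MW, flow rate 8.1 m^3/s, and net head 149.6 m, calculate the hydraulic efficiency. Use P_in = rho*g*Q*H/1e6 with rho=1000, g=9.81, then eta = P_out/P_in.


P_in = 1000 * 9.81 * 8.1 * 149.6 / 1e6 = 11.8874 MW
eta = 10.8 / 11.8874 = 0.9085


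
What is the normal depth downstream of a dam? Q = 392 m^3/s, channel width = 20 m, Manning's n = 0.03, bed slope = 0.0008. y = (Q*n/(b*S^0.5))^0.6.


y = (392 * 0.03 / (20 * 0.0008^0.5))^0.6 = 6.1759 m


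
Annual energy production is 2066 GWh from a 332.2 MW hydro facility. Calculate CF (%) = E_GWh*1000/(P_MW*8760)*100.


CF = 2066 * 1000 / (332.2 * 8760) * 100 = 70.9948 %


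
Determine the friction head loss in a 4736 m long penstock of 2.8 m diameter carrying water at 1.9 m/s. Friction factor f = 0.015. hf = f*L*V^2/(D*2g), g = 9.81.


hf = 0.015 * 4736 * 1.9^2 / (2.8 * 2 * 9.81) = 4.6682 m


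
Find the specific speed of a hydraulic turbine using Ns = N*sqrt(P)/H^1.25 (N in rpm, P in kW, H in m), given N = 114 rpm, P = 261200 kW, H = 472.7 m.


Ns = 114 * 261200^0.5 / 472.7^1.25 = 26.4338


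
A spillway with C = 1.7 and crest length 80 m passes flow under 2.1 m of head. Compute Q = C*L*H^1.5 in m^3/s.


Q = 1.7 * 80 * 2.1^1.5 = 413.8737 m^3/s


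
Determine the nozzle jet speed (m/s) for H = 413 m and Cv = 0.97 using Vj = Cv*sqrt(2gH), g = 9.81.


Vj = 0.97 * sqrt(2*9.81*413) = 87.3165 m/s


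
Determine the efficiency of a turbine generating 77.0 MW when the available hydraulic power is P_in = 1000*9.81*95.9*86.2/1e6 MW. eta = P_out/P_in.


P_in = 1000 * 9.81 * 95.9 * 86.2 / 1e6 = 81.0951 MW
eta = 77.0 / 81.0951 = 0.9495


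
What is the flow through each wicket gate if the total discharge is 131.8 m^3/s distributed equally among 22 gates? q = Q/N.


q = 131.8 / 22 = 5.9909 m^3/s


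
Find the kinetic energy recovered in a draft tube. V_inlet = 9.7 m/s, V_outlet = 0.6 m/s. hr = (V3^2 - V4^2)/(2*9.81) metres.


hr = (9.7^2 - 0.6^2) / (2*9.81) = 4.7773 m


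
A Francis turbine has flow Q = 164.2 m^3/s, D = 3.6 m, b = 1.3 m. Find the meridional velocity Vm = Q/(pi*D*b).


Vm = 164.2 / (pi * 3.6 * 1.3) = 11.1681 m/s


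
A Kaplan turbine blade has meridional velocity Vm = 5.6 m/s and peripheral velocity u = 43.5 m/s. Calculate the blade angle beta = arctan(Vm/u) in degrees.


beta = arctan(5.6 / 43.5) = 7.3357 degrees


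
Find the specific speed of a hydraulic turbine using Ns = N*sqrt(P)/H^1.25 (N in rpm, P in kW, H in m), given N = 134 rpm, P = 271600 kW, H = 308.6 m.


Ns = 134 * 271600^0.5 / 308.6^1.25 = 53.9914


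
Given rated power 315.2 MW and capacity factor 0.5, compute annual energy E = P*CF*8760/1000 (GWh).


E = 315.2 * 0.5 * 8760 / 1000 = 1380.5760 GWh


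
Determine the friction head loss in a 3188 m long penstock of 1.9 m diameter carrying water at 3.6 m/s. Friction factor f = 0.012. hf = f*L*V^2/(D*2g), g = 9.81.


hf = 0.012 * 3188 * 3.6^2 / (1.9 * 2 * 9.81) = 13.3000 m


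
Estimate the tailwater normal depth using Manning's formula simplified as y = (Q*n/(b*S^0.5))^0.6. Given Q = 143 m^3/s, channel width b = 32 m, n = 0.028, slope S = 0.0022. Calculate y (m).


y = (143 * 0.028 / (32 * 0.0022^0.5))^0.6 = 1.8017 m


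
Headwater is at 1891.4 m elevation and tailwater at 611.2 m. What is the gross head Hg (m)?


Hg = 1891.4 - 611.2 = 1280.2000 m


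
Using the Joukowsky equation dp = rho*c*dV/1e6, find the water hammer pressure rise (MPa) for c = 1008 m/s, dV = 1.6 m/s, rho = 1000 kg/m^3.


dp = 1000 * 1008 * 1.6 / 1e6 = 1.6128 MPa


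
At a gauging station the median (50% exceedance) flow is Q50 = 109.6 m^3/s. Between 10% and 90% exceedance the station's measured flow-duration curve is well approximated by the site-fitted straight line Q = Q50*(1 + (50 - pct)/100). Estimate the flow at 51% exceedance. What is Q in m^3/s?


Q = 109.6 * (1 + (50 - 51)/100) = 108.5040 m^3/s


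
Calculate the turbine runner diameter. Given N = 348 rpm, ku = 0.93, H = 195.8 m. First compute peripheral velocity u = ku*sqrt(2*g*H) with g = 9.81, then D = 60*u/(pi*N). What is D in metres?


u = 0.93 * sqrt(2*9.81*195.8) = 57.6420 m/s
D = 60 * 57.6420 / (pi * 348) = 3.1634 m


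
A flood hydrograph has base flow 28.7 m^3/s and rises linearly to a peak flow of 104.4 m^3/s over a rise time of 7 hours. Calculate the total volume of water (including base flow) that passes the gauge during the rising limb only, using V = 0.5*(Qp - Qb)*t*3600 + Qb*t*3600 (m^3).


V = 0.5*(104.4 - 28.7)*7*3600 + 28.7*7*3600 = 1.6771e+06 m^3


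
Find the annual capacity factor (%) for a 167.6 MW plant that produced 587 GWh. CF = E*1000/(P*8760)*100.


CF = 587 * 1000 / (167.6 * 8760) * 100 = 39.9816 %


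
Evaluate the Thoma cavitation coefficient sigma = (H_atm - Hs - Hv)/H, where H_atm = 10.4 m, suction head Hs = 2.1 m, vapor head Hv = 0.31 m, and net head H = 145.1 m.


sigma = (10.4 - 2.1 - 0.31) / 145.1 = 0.0551


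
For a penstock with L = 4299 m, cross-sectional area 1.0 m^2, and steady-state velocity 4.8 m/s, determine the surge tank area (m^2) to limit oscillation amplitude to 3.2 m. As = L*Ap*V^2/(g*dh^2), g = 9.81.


As = 4299 * 1.0 * 4.8^2 / (9.81 * 3.2^2) = 986.0092 m^2


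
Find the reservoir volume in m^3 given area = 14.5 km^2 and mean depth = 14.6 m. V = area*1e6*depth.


V = 14.5 * 1e6 * 14.6 = 2.1170e+08 m^3


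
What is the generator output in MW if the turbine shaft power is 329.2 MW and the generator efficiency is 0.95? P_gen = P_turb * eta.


P_gen = 329.2 * 0.95 = 312.7400 MW


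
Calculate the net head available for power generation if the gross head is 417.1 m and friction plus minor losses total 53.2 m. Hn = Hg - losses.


Hn = 417.1 - 53.2 = 363.9000 m


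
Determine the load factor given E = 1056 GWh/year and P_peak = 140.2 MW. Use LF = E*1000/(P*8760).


LF = 1056 * 1000 / (140.2 * 8760) = 0.8598


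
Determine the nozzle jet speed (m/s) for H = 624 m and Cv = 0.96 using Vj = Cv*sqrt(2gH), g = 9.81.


Vj = 0.96 * sqrt(2*9.81*624) = 106.2216 m/s


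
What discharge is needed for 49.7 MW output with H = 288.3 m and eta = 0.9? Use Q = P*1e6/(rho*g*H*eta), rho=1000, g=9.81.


Q = 49.7 * 1e6 / (1000 * 9.81 * 288.3 * 0.9) = 19.5254 m^3/s


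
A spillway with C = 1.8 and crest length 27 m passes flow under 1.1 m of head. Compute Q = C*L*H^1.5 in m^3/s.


Q = 1.8 * 27 * 1.1^1.5 = 56.0693 m^3/s


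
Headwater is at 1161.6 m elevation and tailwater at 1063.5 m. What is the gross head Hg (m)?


Hg = 1161.6 - 1063.5 = 98.1000 m


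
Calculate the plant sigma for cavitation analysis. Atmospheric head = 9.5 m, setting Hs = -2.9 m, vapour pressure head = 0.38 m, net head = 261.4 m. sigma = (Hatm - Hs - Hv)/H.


sigma = (9.5 - (-2.9) - 0.38) / 261.4 = 0.0460


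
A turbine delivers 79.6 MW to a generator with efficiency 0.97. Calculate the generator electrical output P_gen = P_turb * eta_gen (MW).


P_gen = 79.6 * 0.97 = 77.2120 MW


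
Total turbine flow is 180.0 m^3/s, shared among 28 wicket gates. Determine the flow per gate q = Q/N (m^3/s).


q = 180.0 / 28 = 6.4286 m^3/s


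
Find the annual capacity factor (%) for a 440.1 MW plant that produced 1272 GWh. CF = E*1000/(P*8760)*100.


CF = 1272 * 1000 / (440.1 * 8760) * 100 = 32.9937 %


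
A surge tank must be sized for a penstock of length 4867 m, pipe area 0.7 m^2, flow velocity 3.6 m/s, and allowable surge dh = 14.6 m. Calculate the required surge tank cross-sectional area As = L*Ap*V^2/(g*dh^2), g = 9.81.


As = 4867 * 0.7 * 3.6^2 / (9.81 * 14.6^2) = 21.1149 m^2


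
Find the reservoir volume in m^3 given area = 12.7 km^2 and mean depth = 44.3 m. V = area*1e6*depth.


V = 12.7 * 1e6 * 44.3 = 5.6261e+08 m^3


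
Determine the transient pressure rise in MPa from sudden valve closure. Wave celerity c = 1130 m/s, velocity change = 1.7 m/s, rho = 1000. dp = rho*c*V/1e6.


dp = 1000 * 1130 * 1.7 / 1e6 = 1.9210 MPa


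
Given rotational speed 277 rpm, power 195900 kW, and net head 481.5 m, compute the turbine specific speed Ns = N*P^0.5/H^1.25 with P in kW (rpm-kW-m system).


Ns = 277 * 195900^0.5 / 481.5^1.25 = 54.3565


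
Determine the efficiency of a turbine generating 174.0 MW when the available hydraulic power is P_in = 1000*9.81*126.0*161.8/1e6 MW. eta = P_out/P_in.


P_in = 1000 * 9.81 * 126.0 * 161.8 / 1e6 = 199.9945 MW
eta = 174.0 / 199.9945 = 0.8700


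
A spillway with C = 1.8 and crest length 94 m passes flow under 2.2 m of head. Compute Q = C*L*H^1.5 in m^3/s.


Q = 1.8 * 94 * 2.2^1.5 = 552.1211 m^3/s


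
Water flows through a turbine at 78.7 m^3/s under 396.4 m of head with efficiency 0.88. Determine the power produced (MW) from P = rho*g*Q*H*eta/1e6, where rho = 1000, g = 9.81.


P = 1000 * 9.81 * 78.7 * 396.4 * 0.88 / 1e6 = 269.3147 MW


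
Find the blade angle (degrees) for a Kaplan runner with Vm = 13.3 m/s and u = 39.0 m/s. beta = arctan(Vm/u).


beta = arctan(13.3 / 39.0) = 18.8307 degrees


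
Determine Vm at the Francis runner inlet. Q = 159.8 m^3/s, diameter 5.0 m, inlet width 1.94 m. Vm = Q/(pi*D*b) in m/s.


Vm = 159.8 / (pi * 5.0 * 1.94) = 5.2439 m/s


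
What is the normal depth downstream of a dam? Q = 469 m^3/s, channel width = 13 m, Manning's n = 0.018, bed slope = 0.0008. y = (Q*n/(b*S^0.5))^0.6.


y = (469 * 0.018 / (13 * 0.0008^0.5))^0.6 = 6.5550 m


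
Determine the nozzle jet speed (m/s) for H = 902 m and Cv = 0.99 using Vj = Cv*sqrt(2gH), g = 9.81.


Vj = 0.99 * sqrt(2*9.81*902) = 131.7007 m/s


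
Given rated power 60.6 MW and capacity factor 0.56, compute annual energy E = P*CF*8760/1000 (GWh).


E = 60.6 * 0.56 * 8760 / 1000 = 297.2794 GWh


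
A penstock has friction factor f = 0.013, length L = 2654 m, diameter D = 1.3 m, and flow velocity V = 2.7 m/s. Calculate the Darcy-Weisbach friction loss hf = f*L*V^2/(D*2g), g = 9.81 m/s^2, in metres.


hf = 0.013 * 2654 * 2.7^2 / (1.3 * 2 * 9.81) = 9.8612 m


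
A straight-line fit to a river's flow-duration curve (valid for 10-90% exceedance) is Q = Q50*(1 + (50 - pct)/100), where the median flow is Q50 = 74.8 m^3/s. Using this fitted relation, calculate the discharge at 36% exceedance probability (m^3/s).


Q = 74.8 * (1 + (50 - 36)/100) = 85.2720 m^3/s
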